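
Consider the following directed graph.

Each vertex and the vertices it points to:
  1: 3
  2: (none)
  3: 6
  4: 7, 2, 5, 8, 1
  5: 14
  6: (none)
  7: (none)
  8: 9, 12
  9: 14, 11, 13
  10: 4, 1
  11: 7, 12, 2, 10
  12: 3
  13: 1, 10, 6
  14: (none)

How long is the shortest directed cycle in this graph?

5

For each vertex v, BFS finds the shortest path from v back to v.
The shortest such closed walk is 4 → 8 → 9 → 13 → 10 → 4, length 5.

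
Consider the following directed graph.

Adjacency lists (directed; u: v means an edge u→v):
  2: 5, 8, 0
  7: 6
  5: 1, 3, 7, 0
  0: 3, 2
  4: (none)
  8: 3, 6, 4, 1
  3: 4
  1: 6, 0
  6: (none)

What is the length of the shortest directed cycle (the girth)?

2

For each vertex v, BFS finds the shortest path from v back to v.
The shortest such closed walk is 0 → 2 → 0, length 2.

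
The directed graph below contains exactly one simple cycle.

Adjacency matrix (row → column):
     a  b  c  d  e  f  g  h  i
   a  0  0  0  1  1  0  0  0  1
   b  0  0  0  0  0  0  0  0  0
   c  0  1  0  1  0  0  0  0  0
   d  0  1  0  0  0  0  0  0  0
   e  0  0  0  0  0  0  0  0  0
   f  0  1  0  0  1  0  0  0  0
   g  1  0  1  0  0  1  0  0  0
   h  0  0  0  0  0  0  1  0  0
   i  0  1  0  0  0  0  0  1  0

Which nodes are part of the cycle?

DFS with gray/black marking from h:
h gray
  g gray
    c gray
      d gray
        b gray
        b black
      d black
      c→b: b black — skip
    c black
    a gray
      i gray
        i→b: b black — skip
        i→h: h is gray → back edge
Back edge closes the cycle h → g → a → i → h; its vertices are {a, g, h, i}.

a, g, h, i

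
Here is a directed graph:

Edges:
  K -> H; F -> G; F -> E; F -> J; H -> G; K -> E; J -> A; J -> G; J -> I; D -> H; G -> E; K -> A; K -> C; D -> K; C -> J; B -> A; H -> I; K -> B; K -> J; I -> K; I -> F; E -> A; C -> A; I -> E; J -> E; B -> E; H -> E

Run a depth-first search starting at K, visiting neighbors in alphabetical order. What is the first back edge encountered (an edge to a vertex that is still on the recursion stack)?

DFS from K (visiting neighbors in alphabetical order); mark gray on enter, black on exit:
K gray
  A gray
  A black
  B gray
    B→A: A black — skip
    E gray
      E→A: A black — skip
    E black
  B black
  C gray
    C→A: A black — skip
    J gray
      J→A: A black — skip
      J→E: E black — skip
      G gray
        G→E: E black — skip
      G black
      I gray
        I→E: E black — skip
        F gray
          F→E: E black — skip
          F→G: G black — skip
          F→J: J is gray → back edge
First back edge: F → J.

F->J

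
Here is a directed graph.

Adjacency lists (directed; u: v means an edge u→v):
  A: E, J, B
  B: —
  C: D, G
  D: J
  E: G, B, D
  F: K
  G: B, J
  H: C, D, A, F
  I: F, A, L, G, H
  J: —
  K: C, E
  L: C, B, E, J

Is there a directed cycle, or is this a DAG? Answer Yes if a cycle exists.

DFS with white/gray/black marking, starting from J:
J gray
J black
A gray
  E gray
    G gray
      B gray
      B black
      G→J: J black — skip
    G black
    E→B: B black — skip
    D gray
      D→J: J black — skip
    D black
  E black
  A→J: J black — skip
  A→B: B black — skip
A black
C gray
  C→D: D black — skip
  C→G: G black — skip
C black
F gray
  K gray
    K→C: C black — skip
    K→E: E black — skip
  K black
F black
H gray
  H→C: C black — skip
  H→D: D black — skip
  H→A: A black — skip
  H→F: F black — skip
H black
I gray
  I→F: F black — skip
  I→A: A black — skip
  L gray
    L→C: C black — skip
    L→B: B black — skip
    L→E: E black — skip
    L→J: J black — skip
  L black
  I→G: G black — skip
  I→H: H black — skip
I black
Every edge goes to a white or black vertex — no back edge, so the graph is acyclic.

No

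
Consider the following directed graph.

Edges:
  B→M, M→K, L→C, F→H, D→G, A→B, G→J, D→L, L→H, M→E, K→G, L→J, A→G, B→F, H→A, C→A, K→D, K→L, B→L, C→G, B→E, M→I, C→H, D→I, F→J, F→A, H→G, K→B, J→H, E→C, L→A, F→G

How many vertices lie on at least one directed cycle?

A vertex is on a directed cycle iff it belongs to a strongly connected component of size ≥ 2 (or has a self-loop).
The vertices on cycles are {A, B, C, D, E, F, G, H, J, K, L, M} — 12 in total.

12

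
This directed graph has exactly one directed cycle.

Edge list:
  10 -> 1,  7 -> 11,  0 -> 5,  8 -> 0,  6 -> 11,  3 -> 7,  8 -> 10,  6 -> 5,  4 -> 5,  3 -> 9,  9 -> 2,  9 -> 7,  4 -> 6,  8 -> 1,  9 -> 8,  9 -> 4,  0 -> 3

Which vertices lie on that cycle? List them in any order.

0, 3, 8, 9

DFS with gray/black marking from 9:
9 gray
  4 gray
    6 gray
      5 gray
      5 black
      11 gray
      11 black
    6 black
    4→5: 5 black — skip
  4 black
  7 gray
    7→11: 11 black — skip
  7 black
  2 gray
  2 black
  8 gray
    10 gray
      1 gray
      1 black
    10 black
    8→1: 1 black — skip
    0 gray
      0→5: 5 black — skip
      3 gray
        3→7: 7 black — skip
        3→9: 9 is gray → back edge
Back edge closes the cycle 9 → 8 → 0 → 3 → 9; its vertices are {0, 3, 8, 9}.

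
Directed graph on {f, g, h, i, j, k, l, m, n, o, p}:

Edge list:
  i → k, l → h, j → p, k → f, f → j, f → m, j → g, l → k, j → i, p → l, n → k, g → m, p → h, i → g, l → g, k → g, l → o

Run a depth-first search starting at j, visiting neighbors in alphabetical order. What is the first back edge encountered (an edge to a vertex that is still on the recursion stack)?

f→j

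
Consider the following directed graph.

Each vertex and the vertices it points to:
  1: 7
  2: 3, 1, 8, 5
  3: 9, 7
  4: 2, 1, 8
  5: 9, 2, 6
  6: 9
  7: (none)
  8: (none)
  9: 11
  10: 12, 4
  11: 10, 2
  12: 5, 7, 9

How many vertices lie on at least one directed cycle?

9

A vertex is on a directed cycle iff it belongs to a strongly connected component of size ≥ 2 (or has a self-loop).
The vertices on cycles are {2, 3, 4, 5, 6, 9, 10, 11, 12} — 9 in total.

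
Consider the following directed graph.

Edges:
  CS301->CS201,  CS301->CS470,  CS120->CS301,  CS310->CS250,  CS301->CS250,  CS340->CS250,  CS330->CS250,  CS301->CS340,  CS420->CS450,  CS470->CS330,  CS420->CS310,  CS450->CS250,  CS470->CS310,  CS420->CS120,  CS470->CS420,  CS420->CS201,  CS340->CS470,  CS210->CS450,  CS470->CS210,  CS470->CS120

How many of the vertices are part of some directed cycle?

A vertex is on a directed cycle iff it belongs to a strongly connected component of size ≥ 2 (or has a self-loop).
The vertices on cycles are {CS120, CS301, CS340, CS420, CS470} — 5 in total.

5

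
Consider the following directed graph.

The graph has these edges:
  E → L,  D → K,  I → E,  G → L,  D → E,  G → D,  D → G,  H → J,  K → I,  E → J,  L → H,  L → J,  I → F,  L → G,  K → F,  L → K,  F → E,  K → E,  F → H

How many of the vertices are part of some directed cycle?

A vertex is on a directed cycle iff it belongs to a strongly connected component of size ≥ 2 (or has a self-loop).
The vertices on cycles are {D, E, F, G, I, K, L} — 7 in total.

7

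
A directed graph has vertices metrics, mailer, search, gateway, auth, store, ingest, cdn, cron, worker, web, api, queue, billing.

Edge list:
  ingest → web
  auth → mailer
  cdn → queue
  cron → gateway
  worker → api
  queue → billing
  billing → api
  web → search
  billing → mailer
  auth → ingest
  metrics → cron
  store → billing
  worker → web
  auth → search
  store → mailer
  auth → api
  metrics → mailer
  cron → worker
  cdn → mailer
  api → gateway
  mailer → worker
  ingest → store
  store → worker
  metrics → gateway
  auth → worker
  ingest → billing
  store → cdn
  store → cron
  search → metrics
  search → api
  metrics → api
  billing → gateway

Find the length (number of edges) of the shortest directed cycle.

5

For each vertex v, BFS finds the shortest path from v back to v.
The shortest such closed walk is web → search → metrics → cron → worker → web, length 5.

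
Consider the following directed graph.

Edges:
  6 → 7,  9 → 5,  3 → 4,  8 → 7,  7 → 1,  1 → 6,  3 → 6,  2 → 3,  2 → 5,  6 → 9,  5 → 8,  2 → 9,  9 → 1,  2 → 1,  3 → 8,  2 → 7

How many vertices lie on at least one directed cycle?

A vertex is on a directed cycle iff it belongs to a strongly connected component of size ≥ 2 (or has a self-loop).
The vertices on cycles are {1, 5, 6, 7, 8, 9} — 6 in total.

6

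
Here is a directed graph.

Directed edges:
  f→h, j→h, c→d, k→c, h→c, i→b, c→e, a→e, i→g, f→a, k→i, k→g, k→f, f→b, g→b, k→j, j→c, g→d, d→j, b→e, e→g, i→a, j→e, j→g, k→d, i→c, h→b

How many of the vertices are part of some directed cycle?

A vertex is on a directed cycle iff it belongs to a strongly connected component of size ≥ 2 (or has a self-loop).
The vertices on cycles are {b, c, d, e, g, h, j} — 7 in total.

7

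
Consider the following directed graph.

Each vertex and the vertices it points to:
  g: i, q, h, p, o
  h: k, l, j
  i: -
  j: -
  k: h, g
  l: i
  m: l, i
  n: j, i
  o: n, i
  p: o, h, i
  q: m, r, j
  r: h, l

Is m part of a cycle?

m lies on a cycle iff there is a path from m back to itself.
Exploring from m, it never reaches itself; equivalently, its strongly connected component is a singleton.

No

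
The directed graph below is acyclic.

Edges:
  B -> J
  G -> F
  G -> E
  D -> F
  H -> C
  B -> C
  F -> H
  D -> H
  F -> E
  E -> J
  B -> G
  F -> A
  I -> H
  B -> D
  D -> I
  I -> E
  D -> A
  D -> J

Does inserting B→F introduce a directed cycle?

Adding B→F creates a cycle iff F can already reach B.
Explore from F: no path reaches B. The graph stays acyclic.

No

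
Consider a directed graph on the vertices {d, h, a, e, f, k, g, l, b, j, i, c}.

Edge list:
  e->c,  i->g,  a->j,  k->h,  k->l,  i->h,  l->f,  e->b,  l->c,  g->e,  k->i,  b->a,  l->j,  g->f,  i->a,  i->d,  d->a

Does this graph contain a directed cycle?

DFS with white/gray/black marking, starting from a:
a gray
  j gray
  j black
a black
d gray
  d→a: a black — skip
d black
h gray
h black
e gray
  b gray
    b→a: a black — skip
  b black
  c gray
  c black
e black
f gray
f black
k gray
  i gray
    i→a: a black — skip
    i→h: h black — skip
    i→d: d black — skip
    g gray
      g→f: f black — skip
      g→e: e black — skip
    g black
  i black
  k→h: h black — skip
  l gray
    l→f: f black — skip
    l→c: c black — skip
    l→j: j black — skip
  l black
k black
Every edge goes to a white or black vertex — no back edge, so the graph is acyclic.

No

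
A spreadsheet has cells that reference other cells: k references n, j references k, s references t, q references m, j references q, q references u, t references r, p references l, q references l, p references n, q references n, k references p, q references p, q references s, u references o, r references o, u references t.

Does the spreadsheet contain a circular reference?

No

DFS with white/gray/black marking, starting from r:
r gray
  o gray
  o black
r black
u gray
  u→o: o black — skip
  t gray
    t→r: r black — skip
  t black
u black
k gray
  p gray
    n gray
    n black
    l gray
    l black
  p black
  k→n: n black — skip
k black
s gray
  s→t: t black — skip
s black
m gray
m black
q gray
  q→u: u black — skip
  q→p: p black — skip
  q→l: l black — skip
  q→s: s black — skip
  q→n: n black — skip
  q→m: m black — skip
q black
j gray
  j→k: k black — skip
  j→q: q black — skip
j black
Every edge goes to a white or black vertex — no back edge, so the graph is acyclic.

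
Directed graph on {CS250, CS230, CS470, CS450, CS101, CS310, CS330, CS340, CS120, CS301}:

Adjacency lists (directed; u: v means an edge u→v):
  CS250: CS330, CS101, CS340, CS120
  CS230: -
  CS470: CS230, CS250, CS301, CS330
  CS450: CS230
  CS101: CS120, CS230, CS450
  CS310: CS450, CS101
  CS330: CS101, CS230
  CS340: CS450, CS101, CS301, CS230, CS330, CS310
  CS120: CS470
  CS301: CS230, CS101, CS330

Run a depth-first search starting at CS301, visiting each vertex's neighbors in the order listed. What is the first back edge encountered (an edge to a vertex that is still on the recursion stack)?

DFS from CS301 (visiting each vertex's neighbors in the order listed); mark gray on enter, black on exit:
CS301 gray
  CS230 gray
  CS230 black
  CS101 gray
    CS120 gray
      CS470 gray
        CS470→CS230: CS230 black — skip
        CS250 gray
          CS330 gray
            CS330→CS101: CS101 is gray → back edge
First back edge: CS330 → CS101.

CS330->CS101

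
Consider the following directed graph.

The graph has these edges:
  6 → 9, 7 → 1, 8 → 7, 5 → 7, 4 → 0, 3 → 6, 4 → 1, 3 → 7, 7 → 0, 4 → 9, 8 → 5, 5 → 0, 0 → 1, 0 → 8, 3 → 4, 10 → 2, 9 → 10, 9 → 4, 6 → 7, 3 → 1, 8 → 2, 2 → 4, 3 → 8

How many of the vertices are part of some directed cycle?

8

A vertex is on a directed cycle iff it belongs to a strongly connected component of size ≥ 2 (or has a self-loop).
The vertices on cycles are {0, 2, 4, 5, 7, 8, 9, 10} — 8 in total.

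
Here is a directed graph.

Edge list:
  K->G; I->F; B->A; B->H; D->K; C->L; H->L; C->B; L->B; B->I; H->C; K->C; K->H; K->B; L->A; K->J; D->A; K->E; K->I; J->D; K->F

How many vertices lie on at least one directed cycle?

7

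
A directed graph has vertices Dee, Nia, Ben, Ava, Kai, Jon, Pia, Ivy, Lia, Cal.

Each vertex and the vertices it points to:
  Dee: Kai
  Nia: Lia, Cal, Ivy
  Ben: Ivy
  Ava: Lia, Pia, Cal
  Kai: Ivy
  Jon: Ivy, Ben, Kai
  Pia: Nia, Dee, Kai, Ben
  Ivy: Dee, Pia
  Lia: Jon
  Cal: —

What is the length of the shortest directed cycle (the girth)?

3

For each vertex v, BFS finds the shortest path from v back to v.
The shortest such closed walk is Pia → Kai → Ivy → Pia, length 3.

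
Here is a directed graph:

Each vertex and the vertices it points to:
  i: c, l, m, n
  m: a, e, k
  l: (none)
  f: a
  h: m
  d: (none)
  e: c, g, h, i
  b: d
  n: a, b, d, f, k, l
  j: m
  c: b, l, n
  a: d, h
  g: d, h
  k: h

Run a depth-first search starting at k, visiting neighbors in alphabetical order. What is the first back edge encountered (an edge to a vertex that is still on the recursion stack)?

a->h

DFS from k (visiting neighbors in alphabetical order); mark gray on enter, black on exit:
k gray
  h gray
    m gray
      a gray
        d gray
        d black
        a→h: h is gray → back edge
First back edge: a → h.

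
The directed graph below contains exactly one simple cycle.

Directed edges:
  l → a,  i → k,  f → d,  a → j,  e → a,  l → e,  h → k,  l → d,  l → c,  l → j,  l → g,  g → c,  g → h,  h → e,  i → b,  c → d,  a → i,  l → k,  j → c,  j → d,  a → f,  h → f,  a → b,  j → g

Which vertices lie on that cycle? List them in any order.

a, e, g, h, j

DFS with gray/black marking from a:
a gray
  j gray
    g gray
      h gray
        e gray
          e→a: a is gray → back edge
Back edge closes the cycle a → j → g → h → e → a; its vertices are {a, e, g, h, j}.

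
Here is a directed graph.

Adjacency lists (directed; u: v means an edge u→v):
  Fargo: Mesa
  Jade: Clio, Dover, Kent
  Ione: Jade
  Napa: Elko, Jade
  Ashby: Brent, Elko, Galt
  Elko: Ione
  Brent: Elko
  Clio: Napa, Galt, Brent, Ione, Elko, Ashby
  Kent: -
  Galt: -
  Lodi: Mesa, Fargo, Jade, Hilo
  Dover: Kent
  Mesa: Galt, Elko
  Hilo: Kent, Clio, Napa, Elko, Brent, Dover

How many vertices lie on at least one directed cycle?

7

A vertex is on a directed cycle iff it belongs to a strongly connected component of size ≥ 2 (or has a self-loop).
The vertices on cycles are {Clio, Elko, Ione, Jade, Napa, Ashby, Brent} — 7 in total.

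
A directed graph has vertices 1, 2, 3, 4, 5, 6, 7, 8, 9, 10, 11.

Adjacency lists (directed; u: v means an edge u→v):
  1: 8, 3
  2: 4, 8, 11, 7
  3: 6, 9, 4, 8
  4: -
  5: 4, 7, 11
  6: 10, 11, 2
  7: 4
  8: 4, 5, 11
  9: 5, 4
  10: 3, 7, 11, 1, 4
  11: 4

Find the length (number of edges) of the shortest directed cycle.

For each vertex v, BFS finds the shortest path from v back to v.
The shortest such closed walk is 10 → 3 → 6 → 10, length 3.

3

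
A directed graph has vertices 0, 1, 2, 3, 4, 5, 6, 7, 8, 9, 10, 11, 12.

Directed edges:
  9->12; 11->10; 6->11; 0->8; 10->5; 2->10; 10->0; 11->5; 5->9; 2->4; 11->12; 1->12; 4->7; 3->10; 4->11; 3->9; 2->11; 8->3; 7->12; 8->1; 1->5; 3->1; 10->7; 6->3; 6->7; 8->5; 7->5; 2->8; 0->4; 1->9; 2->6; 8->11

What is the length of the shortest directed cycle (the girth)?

4

For each vertex v, BFS finds the shortest path from v back to v.
The shortest such closed walk is 10 → 0 → 4 → 11 → 10, length 4.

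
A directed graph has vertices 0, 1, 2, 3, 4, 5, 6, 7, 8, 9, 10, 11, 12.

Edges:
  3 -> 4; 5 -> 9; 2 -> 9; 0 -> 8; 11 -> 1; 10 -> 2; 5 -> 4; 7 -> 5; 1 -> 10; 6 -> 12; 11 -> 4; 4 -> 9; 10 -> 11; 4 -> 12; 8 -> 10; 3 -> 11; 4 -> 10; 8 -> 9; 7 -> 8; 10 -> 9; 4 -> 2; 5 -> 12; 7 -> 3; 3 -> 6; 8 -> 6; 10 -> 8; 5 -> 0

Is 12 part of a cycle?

No

12 lies on a cycle iff there is a path from 12 back to itself.
Exploring from 12, it never reaches itself; equivalently, its strongly connected component is a singleton.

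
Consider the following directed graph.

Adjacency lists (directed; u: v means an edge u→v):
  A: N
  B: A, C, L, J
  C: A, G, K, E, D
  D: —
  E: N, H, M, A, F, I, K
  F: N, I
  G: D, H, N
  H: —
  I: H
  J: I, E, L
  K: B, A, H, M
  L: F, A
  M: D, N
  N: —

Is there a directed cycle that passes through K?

K is on a cycle iff K can reach itself via ≥1 edge.
K → B → C → K — yes.

Yes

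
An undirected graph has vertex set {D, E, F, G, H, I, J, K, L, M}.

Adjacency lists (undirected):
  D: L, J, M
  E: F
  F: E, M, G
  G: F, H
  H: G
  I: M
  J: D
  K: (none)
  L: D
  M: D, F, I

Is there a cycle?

No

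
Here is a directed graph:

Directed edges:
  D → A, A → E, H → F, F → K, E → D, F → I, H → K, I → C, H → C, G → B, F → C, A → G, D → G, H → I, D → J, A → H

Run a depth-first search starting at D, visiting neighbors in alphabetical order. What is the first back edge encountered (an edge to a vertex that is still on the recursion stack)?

DFS from D (visiting neighbors in alphabetical order); mark gray on enter, black on exit:
D gray
  A gray
    E gray
      E→D: D is gray → back edge
First back edge: E → D.

E->D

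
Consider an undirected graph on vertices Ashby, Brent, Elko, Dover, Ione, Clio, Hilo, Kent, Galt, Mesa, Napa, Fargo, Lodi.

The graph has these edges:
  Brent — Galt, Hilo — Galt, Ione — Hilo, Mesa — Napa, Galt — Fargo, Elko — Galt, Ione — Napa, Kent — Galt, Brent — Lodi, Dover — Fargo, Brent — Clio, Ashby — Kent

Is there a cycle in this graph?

No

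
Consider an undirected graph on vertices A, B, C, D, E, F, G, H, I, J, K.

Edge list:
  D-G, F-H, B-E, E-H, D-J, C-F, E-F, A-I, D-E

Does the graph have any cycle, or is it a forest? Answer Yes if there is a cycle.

DFS, tracking each vertex's parent; an edge to a visited non-parent vertex closes a cycle.
Start from A:
visit A (parent –)
  visit I (parent A)
    I–A: parent, skip
visit B (parent –)
  visit E (parent B)
    visit F (parent E)
      visit H (parent F)
        H–F: parent, skip
        H–E: E visited and ≠ parent → cycle
Cycle: E – F – H – E.

Yes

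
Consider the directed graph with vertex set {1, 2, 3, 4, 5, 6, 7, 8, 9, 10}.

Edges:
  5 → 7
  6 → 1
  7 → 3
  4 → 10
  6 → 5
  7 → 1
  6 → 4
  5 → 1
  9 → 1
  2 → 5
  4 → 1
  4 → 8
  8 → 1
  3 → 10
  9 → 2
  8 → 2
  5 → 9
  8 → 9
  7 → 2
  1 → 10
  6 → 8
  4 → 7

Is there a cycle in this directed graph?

Yes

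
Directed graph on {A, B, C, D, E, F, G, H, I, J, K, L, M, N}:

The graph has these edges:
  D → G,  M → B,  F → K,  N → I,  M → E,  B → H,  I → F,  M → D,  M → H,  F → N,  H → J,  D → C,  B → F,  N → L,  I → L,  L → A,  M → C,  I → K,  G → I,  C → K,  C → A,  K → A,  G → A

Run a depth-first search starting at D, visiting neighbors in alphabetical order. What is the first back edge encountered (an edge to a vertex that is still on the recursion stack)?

N→I

DFS from D (visiting neighbors in alphabetical order); mark gray on enter, black on exit:
D gray
  C gray
    A gray
    A black
    K gray
      K→A: A black — skip
    K black
  C black
  G gray
    G→A: A black — skip
    I gray
      F gray
        F→K: K black — skip
        N gray
          N→I: I is gray → back edge
First back edge: N → I.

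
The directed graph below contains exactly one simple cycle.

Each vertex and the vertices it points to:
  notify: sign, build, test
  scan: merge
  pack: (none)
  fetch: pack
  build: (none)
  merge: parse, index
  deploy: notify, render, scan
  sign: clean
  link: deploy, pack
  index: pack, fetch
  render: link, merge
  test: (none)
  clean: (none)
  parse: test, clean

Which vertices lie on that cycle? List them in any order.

link, deploy, render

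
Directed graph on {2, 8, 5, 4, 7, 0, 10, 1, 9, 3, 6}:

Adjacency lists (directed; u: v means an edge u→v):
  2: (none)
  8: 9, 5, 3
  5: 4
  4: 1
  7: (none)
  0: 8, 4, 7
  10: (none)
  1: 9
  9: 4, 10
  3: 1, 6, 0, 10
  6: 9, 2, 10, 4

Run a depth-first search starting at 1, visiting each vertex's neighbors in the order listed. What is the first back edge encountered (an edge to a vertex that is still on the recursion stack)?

4->1

DFS from 1 (visiting each vertex's neighbors in the order listed); mark gray on enter, black on exit:
1 gray
  9 gray
    4 gray
      4→1: 1 is gray → back edge
First back edge: 4 → 1.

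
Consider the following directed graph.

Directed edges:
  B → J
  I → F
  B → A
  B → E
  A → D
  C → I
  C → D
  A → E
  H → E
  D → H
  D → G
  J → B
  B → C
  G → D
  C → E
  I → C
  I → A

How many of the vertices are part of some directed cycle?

A vertex is on a directed cycle iff it belongs to a strongly connected component of size ≥ 2 (or has a self-loop).
The vertices on cycles are {B, C, D, G, I, J} — 6 in total.

6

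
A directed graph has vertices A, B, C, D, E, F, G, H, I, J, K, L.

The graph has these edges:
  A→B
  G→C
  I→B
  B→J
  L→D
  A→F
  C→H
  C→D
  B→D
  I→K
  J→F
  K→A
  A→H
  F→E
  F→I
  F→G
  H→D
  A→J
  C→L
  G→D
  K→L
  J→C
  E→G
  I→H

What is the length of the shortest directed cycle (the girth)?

For each vertex v, BFS finds the shortest path from v back to v.
The shortest such closed walk is F → I → K → A → F, length 4.

4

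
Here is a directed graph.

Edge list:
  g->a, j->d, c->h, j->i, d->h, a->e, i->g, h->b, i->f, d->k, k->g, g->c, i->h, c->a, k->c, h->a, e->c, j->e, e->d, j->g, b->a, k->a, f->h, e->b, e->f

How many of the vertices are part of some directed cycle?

9

A vertex is on a directed cycle iff it belongs to a strongly connected component of size ≥ 2 (or has a self-loop).
The vertices on cycles are {a, b, c, d, e, f, g, h, k} — 9 in total.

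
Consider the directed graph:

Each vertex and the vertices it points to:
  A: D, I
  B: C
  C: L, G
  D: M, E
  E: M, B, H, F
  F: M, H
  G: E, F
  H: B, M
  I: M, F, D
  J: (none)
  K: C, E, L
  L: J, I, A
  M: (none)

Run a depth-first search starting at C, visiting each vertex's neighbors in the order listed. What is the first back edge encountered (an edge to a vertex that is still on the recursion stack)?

DFS from C (visiting each vertex's neighbors in the order listed); mark gray on enter, black on exit:
C gray
  L gray
    J gray
    J black
    I gray
      M gray
      M black
      F gray
        F→M: M black — skip
        H gray
          B gray
            B→C: C is gray → back edge
First back edge: B → C.

B->C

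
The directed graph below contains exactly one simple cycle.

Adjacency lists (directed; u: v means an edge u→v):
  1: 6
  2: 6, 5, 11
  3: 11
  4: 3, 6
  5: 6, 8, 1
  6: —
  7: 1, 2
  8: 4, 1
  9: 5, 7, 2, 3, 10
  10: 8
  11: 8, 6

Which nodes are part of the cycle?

3, 4, 8, 11

DFS with gray/black marking from 3:
3 gray
  11 gray
    8 gray
      4 gray
        4→3: 3 is gray → back edge
Back edge closes the cycle 3 → 11 → 8 → 4 → 3; its vertices are {3, 4, 8, 11}.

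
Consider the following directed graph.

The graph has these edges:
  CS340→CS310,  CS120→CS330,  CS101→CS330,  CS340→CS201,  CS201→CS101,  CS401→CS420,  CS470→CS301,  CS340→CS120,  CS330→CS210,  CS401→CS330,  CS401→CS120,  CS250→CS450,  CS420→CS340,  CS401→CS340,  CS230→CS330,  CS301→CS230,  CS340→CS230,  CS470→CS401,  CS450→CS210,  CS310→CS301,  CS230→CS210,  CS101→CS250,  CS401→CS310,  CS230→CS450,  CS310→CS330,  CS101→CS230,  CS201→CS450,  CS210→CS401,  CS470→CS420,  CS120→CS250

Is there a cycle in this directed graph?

Yes

DFS with white/gray/black marking, starting from CS101:
CS101 gray
  CS230 gray
    CS450 gray
      CS210 gray
        CS401 gray
          CS120 gray
            CS250 gray
              CS250→CS450: CS450 is gray → back edge
Back edge found, so a cycle exists: CS450 → CS210 → CS401 → CS120 → CS250 → CS450.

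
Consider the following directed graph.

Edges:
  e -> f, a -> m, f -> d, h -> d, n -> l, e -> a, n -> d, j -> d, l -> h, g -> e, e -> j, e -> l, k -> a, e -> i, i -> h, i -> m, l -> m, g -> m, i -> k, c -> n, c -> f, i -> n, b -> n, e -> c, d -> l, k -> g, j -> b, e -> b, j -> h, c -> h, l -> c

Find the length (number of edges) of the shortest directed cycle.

For each vertex v, BFS finds the shortest path from v back to v.
The shortest such closed walk is c → n → l → c, length 3.

3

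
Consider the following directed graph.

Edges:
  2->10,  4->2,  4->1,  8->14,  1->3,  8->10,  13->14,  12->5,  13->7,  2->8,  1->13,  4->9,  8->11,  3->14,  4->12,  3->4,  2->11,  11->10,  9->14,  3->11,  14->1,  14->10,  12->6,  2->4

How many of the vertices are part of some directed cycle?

8

A vertex is on a directed cycle iff it belongs to a strongly connected component of size ≥ 2 (or has a self-loop).
The vertices on cycles are {1, 2, 3, 4, 8, 9, 13, 14} — 8 in total.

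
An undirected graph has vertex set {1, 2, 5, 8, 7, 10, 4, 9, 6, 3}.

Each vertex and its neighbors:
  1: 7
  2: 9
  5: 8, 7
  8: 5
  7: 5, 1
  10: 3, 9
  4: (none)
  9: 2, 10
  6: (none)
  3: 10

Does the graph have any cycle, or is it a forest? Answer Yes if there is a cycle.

DFS, tracking each vertex's parent; an edge to a visited non-parent vertex closes a cycle.
Start from 3:
visit 3 (parent –)
  visit 10 (parent 3)
    10–3: parent, skip
    visit 9 (parent 10)
      visit 2 (parent 9)
        2–9: parent, skip
      9–10: parent, skip
visit 1 (parent –)
  visit 7 (parent 1)
    visit 5 (parent 7)
      visit 8 (parent 5)
        8–5: parent, skip
      5–7: parent, skip
    7–1: parent, skip
visit 4 (parent –)
visit 6 (parent –)
No non-parent visited neighbor found — the graph is a forest.

No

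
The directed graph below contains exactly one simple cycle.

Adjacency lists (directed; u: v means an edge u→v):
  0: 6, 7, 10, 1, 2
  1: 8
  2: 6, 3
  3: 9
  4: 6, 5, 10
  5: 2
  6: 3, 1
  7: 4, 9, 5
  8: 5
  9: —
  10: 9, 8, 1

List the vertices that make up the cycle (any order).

DFS with gray/black marking from 2:
2 gray
  6 gray
    3 gray
      9 gray
      9 black
    3 black
    1 gray
      8 gray
        5 gray
          5→2: 2 is gray → back edge
Back edge closes the cycle 2 → 6 → 1 → 8 → 5 → 2; its vertices are {1, 2, 5, 6, 8}.

1, 2, 5, 6, 8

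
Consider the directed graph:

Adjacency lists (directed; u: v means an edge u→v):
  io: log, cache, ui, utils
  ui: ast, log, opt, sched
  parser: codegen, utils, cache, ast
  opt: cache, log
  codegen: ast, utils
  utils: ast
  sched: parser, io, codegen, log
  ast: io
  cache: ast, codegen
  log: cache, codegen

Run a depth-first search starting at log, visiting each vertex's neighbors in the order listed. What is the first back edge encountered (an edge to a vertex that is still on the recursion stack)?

io->log

DFS from log (visiting each vertex's neighbors in the order listed); mark gray on enter, black on exit:
log gray
  cache gray
    ast gray
      io gray
        io→log: log is gray → back edge
First back edge: io → log.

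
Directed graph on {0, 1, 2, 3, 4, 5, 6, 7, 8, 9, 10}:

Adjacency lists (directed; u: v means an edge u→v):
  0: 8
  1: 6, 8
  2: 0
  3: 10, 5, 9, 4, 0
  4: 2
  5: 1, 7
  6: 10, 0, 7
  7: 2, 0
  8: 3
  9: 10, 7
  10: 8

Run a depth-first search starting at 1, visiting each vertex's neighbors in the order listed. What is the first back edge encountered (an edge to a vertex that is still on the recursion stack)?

DFS from 1 (visiting each vertex's neighbors in the order listed); mark gray on enter, black on exit:
1 gray
  6 gray
    10 gray
      8 gray
        3 gray
          3→10: 10 is gray → back edge
First back edge: 3 → 10.

3→10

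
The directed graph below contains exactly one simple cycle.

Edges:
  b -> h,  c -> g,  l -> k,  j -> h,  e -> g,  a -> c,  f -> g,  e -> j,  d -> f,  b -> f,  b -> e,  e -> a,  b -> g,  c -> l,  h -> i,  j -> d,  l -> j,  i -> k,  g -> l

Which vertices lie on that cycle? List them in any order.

d, f, g, j, l

DFS with gray/black marking from j:
j gray
  h gray
    i gray
      k gray
      k black
    i black
  h black
  d gray
    f gray
      g gray
        l gray
          l→k: k black — skip
          l→j: j is gray → back edge
Back edge closes the cycle j → d → f → g → l → j; its vertices are {d, f, g, j, l}.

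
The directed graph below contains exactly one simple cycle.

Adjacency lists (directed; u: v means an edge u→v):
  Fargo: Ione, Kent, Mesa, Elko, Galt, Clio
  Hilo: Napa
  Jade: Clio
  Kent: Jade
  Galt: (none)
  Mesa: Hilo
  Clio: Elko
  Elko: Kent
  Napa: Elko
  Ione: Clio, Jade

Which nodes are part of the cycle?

DFS with gray/black marking from Jade:
Jade gray
  Clio gray
    Elko gray
      Kent gray
        Kent→Jade: Jade is gray → back edge
Back edge closes the cycle Jade → Clio → Elko → Kent → Jade; its vertices are {Clio, Elko, Jade, Kent}.

Clio, Elko, Jade, Kent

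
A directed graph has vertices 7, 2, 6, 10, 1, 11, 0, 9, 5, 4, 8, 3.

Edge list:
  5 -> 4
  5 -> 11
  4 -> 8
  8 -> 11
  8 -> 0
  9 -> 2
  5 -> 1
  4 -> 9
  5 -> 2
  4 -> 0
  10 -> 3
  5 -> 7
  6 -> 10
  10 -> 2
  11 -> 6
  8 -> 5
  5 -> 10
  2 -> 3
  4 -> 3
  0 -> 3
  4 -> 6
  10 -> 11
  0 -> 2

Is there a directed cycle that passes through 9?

9 lies on a cycle iff there is a path from 9 back to itself.
Exploring from 9, it never reaches itself; equivalently, its strongly connected component is a singleton.

No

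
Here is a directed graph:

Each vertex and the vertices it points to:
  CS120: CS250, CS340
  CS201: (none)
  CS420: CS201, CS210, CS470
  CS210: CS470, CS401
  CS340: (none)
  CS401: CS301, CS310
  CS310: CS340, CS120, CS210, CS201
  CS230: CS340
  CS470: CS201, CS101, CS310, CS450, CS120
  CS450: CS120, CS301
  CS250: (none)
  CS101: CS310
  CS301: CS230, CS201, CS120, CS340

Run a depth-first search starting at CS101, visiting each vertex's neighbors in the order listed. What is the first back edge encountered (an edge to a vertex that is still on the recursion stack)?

DFS from CS101 (visiting each vertex's neighbors in the order listed); mark gray on enter, black on exit:
CS101 gray
  CS310 gray
    CS340 gray
    CS340 black
    CS120 gray
      CS250 gray
      CS250 black
      CS120→CS340: CS340 black — skip
    CS120 black
    CS210 gray
      CS470 gray
        CS201 gray
        CS201 black
        CS470→CS101: CS101 is gray → back edge
First back edge: CS470 → CS101.

CS470->CS101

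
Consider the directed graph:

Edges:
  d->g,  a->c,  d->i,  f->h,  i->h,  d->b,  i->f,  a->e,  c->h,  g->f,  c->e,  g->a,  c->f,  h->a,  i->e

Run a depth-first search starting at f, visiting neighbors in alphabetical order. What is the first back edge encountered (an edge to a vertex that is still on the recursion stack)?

c→f

DFS from f (visiting neighbors in alphabetical order); mark gray on enter, black on exit:
f gray
  h gray
    a gray
      c gray
        e gray
        e black
        c→f: f is gray → back edge
First back edge: c → f.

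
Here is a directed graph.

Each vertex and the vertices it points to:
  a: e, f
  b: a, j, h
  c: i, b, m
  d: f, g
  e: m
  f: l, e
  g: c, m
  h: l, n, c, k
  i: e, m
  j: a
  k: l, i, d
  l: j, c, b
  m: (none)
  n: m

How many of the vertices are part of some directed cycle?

A vertex is on a directed cycle iff it belongs to a strongly connected component of size ≥ 2 (or has a self-loop).
The vertices on cycles are {a, b, c, d, f, g, h, j, k, l} — 10 in total.

10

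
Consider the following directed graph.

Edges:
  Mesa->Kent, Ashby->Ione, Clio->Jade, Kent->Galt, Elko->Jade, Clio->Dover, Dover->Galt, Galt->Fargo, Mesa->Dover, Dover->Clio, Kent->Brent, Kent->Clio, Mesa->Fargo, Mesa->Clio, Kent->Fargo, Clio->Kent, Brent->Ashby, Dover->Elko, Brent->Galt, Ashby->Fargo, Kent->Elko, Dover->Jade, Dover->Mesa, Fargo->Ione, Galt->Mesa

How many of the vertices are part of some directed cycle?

6

A vertex is on a directed cycle iff it belongs to a strongly connected component of size ≥ 2 (or has a self-loop).
The vertices on cycles are {Clio, Galt, Kent, Mesa, Brent, Dover} — 6 in total.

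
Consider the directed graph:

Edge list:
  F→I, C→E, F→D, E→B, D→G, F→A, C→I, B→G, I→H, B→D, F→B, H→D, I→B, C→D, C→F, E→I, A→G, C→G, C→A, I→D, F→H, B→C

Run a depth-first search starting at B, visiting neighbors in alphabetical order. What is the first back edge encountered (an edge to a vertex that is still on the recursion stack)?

E->B

DFS from B (visiting neighbors in alphabetical order); mark gray on enter, black on exit:
B gray
  C gray
    A gray
      G gray
      G black
    A black
    D gray
      D→G: G black — skip
    D black
    E gray
      E→B: B is gray → back edge
First back edge: E → B.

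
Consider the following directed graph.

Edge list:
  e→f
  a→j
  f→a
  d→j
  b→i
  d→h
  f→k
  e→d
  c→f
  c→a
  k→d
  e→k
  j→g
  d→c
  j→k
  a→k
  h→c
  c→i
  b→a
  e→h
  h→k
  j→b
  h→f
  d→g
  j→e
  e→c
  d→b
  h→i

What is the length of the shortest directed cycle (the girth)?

For each vertex v, BFS finds the shortest path from v back to v.
The shortest such closed walk is j → e → d → j, length 3.

3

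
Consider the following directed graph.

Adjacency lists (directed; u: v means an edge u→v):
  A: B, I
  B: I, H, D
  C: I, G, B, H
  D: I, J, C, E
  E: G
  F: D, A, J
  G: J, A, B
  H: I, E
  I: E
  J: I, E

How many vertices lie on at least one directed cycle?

9

A vertex is on a directed cycle iff it belongs to a strongly connected component of size ≥ 2 (or has a self-loop).
The vertices on cycles are {A, B, C, D, E, G, H, I, J} — 9 in total.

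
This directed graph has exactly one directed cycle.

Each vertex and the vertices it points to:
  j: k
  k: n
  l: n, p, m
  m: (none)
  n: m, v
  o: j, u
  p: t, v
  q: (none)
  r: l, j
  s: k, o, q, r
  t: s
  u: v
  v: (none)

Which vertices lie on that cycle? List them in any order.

l, p, r, s, t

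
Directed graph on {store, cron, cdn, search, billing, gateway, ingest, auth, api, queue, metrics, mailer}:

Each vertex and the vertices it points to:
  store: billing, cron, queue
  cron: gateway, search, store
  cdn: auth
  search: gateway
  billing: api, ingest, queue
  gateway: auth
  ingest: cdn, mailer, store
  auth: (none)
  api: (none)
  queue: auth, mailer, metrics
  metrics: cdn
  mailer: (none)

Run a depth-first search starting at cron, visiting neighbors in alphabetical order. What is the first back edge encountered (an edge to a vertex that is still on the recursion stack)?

DFS from cron (visiting neighbors in alphabetical order); mark gray on enter, black on exit:
cron gray
  gateway gray
    auth gray
    auth black
  gateway black
  search gray
    search→gateway: gateway black — skip
  search black
  store gray
    billing gray
      api gray
      api black
      ingest gray
        cdn gray
          cdn→auth: auth black — skip
        cdn black
        mailer gray
        mailer black
        ingest→store: store is gray → back edge
First back edge: ingest → store.

ingest→store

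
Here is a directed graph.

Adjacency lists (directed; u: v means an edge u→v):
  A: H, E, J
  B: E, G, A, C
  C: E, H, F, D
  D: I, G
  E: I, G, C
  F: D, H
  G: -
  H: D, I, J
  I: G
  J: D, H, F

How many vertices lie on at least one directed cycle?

A vertex is on a directed cycle iff it belongs to a strongly connected component of size ≥ 2 (or has a self-loop).
The vertices on cycles are {C, E, F, H, J} — 5 in total.

5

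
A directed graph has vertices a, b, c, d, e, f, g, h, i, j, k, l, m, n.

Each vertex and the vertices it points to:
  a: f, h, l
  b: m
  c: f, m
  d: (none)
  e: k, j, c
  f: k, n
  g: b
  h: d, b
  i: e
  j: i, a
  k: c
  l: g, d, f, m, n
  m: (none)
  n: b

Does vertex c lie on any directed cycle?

Yes

c is on a cycle iff c can reach itself via ≥1 edge.
c → f → k → c — yes.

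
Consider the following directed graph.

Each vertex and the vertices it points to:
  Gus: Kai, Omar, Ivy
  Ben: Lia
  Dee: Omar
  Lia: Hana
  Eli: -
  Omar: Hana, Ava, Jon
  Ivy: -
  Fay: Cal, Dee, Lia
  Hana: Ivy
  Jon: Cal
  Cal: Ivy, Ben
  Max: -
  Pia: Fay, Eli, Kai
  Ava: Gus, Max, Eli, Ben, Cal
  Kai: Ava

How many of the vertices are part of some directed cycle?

A vertex is on a directed cycle iff it belongs to a strongly connected component of size ≥ 2 (or has a self-loop).
The vertices on cycles are {Ava, Gus, Kai, Omar} — 4 in total.

4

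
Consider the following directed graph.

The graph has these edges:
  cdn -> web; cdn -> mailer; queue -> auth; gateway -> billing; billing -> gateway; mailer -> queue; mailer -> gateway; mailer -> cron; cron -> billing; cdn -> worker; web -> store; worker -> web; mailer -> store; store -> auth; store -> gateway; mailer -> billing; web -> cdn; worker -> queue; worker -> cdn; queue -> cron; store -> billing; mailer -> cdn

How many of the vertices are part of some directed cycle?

6

A vertex is on a directed cycle iff it belongs to a strongly connected component of size ≥ 2 (or has a self-loop).
The vertices on cycles are {cdn, web, mailer, worker, billing, gateway} — 6 in total.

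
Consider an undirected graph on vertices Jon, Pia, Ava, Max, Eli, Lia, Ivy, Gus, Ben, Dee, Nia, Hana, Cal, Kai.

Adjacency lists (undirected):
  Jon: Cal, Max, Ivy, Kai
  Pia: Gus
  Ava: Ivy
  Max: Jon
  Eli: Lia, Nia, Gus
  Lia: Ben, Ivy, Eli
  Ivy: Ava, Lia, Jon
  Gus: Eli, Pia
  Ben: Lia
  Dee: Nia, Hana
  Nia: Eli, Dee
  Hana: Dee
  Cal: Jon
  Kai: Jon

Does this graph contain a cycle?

No

DFS, tracking each vertex's parent; an edge to a visited non-parent vertex closes a cycle.
Start from Ben:
visit Ben (parent –)
  visit Lia (parent Ben)
    Lia–Ben: parent, skip
    visit Ivy (parent Lia)
      visit Ava (parent Ivy)
        Ava–Ivy: parent, skip
      Ivy–Lia: parent, skip
      visit Jon (parent Ivy)
        visit Cal (parent Jon)
          Cal–Jon: parent, skip
        visit Max (parent Jon)
          Max–Jon: parent, skip
        Jon–Ivy: parent, skip
        visit Kai (parent Jon)
          Kai–Jon: parent, skip
    visit Eli (parent Lia)
      Eli–Lia: parent, skip
      visit Nia (parent Eli)
        Nia–Eli: parent, skip
        visit Dee (parent Nia)
          Dee–Nia: parent, skip
          visit Hana (parent Dee)
            Hana–Dee: parent, skip
      visit Gus (parent Eli)
        Gus–Eli: parent, skip
        visit Pia (parent Gus)
          Pia–Gus: parent, skip
No non-parent visited neighbor found — the graph is a forest.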